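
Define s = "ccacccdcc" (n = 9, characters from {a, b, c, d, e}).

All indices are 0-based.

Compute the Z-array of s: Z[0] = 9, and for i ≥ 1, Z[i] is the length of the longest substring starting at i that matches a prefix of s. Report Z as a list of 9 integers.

Z[0]=9
i=1: fresh scan; Z[1]=1 scan→box=[1,2)
i=2: fresh scan; Z[2]=0
i=3: fresh scan; Z[3]=2 scan→box=[3,5)
i=4: min(r-i=1, Z[1]=1)=1; Z[4]=2 scan→box=[4,6)
i=5: min(r-i=1, Z[1]=1)=1; Z[5]=1
i=6: fresh scan; Z[6]=0
i=7: fresh scan; Z[7]=2 scan→box=[7,9)
i=8: min(r-i=1, Z[1]=1)=1; Z[8]=1

[9, 1, 0, 2, 2, 1, 0, 2, 1]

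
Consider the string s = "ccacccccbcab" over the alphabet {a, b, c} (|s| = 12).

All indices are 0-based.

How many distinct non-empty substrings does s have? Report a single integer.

rank→(start, suffix):
  0 → (10, 'ab')
  1 → (2, 'acccccbcab')
  2 → (11, 'b')
  3 → (8, 'bcab')
  4 → (9, 'cab')
  5 → (1, 'cacccccbcab')
  6 → (7, 'cbcab')
  7 → (0, 'ccacccccbcab')
  8 → (6, 'ccbcab')
  9 → (5, 'cccbcab')
  10 → (4, 'ccccbcab')
  11 → (3, 'cccccbcab')

SA = [10, 2, 11, 8, 9, 1, 7, 0, 6, 5, 4, 3]
rank  pair      lcp
   1  s[10:],s[2:]  1  'a'
   2  s[2:],s[11:]  0  ''
   3  s[11:],s[8:]  1  'b'
   4  s[8:],s[9:]  0  ''
   5  s[9:],s[1:]  2  'ca'
   6  s[1:],s[7:]  1  'c'
   7  s[7:],s[0:]  1  'c'
   8  s[0:],s[6:]  2  'cc'
   9  s[6:],s[5:]  2  'cc'
  10  s[5:],s[4:]  3  'ccc'
  11  s[4:],s[3:]  4  'cccc'

n(n+1)/2 = 12·13/2 = 78
Σ LCP = 0 + 1 + 0 + 1 + 0 + 2 + 1 + 1 + 2 + 2 + 3 + 4 = 17
distinct = 78 − 17 = 61

61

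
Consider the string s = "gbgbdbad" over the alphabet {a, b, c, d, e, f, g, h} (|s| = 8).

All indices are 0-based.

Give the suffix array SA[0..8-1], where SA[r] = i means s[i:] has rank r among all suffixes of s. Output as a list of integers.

[6, 5, 3, 1, 7, 4, 2, 0]

sorted suffixes:
  #0 SA[0]=6  'ad'
  #1 SA[1]=5  'bad'
  #2 SA[2]=3  'bdbad'
  #3 SA[3]=1  'bgbdbad'
  #4 SA[4]=7  'd'
  #5 SA[5]=4  'dbad'
  #6 SA[6]=2  'gbdbad'
  #7 SA[7]=0  'gbgbdbad'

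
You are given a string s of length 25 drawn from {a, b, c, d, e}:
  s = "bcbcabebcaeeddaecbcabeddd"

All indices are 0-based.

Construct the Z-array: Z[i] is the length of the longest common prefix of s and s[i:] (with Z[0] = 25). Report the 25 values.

[25, 0, 2, 0, 0, 1, 0, 2, 0, 0, 0, 0, 0, 0, 0, 0, 0, 2, 0, 0, 1, 0, 0, 0, 0]

Z[0]=25
i=1: outside box; Z[1]=0
i=2: outside box; Z[2]=2 extend→box=[2,4)
i=3: min(r-i=1, Z[1]=0)=0; Z[3]=0
i=4: outside box; Z[4]=0
i=5: outside box; Z[5]=1 extend→box=[5,6)
i=6: outside box; Z[6]=0
i=7: outside box; Z[7]=2 extend→box=[7,9)
i=8: min(r-i=1, Z[1]=0)=0; Z[8]=0
i=9: outside box; Z[9]=0
i=10: outside box; Z[10]=0
i=11: outside box; Z[11]=0
i=12: outside box; Z[12]=0
i=13: outside box; Z[13]=0
i=14: outside box; Z[14]=0
i=15: outside box; Z[15]=0
i=16: outside box; Z[16]=0
i=17: outside box; Z[17]=2 extend→box=[17,19)
i=18: min(r-i=1, Z[1]=0)=0; Z[18]=0
i=19: outside box; Z[19]=0
i=20: outside box; Z[20]=1 extend→box=[20,21)
i=21: outside box; Z[21]=0
i=22: outside box; Z[22]=0
i=23: outside box; Z[23]=0
i=24: outside box; Z[24]=0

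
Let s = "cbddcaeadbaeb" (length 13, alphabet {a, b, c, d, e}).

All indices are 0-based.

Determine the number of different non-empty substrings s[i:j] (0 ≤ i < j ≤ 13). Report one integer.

82

sorted suffixes:
  #0 SA[0]=7  'adbaeb'
  #1 SA[1]=5  'aeadbaeb'
  #2 SA[2]=10  'aeb'
  #3 SA[3]=12  'b'
  #4 SA[4]=9  'baeb'
  #5 SA[5]=1  'bddcaeadbaeb'
  #6 SA[6]=4  'caeadbaeb'
  #7 SA[7]=0  'cbddcaeadbaeb'
  #8 SA[8]=8  'dbaeb'
  #9 SA[9]=3  'dcaeadbaeb'
  #10 SA[10]=2  'ddcaeadbaeb'
  #11 SA[11]=6  'eadbaeb'
  #12 SA[12]=11  'eb'

SA = [7, 5, 10, 12, 9, 1, 4, 0, 8, 3, 2, 6, 11]
i: (SA[i-1],SA[i]) lcp shared
  1: (7,5) 1 'a'
  2: (5,10) 2 'ae'
  3: (10,12) 0 ''
  4: (12,9) 1 'b'
  5: (9,1) 1 'b'
  6: (1,4) 0 ''
  7: (4,0) 1 'c'
  8: (0,8) 0 ''
  9: (8,3) 1 'd'
  10: (3,2) 1 'd'
  11: (2,6) 0 ''
  12: (6,11) 1 'e'

n(n+1)/2 = 13·14/2 = 91
Σ LCP = 0 + 1 + 2 + 0 + 1 + 1 + 0 + 1 + 0 + 1 + 1 + 0 + 1 = 9
distinct = 91 − 9 = 82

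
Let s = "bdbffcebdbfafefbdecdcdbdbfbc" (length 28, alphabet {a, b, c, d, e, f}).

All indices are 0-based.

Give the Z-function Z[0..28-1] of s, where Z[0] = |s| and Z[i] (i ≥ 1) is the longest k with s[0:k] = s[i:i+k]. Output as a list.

[28, 0, 1, 0, 0, 0, 0, 4, 0, 1, 0, 0, 0, 0, 0, 2, 0, 0, 0, 0, 0, 0, 4, 0, 1, 0, 1, 0]

Z[0]=28
i=1: i≥r, start 0; Z[1]=0
i=2: i≥r, start 0; Z[2]=1 grow→box=[2,3)
i=3: i≥r, start 0; Z[3]=0
i=4: i≥r, start 0; Z[4]=0
i=5: i≥r, start 0; Z[5]=0
i=6: i≥r, start 0; Z[6]=0
i=7: i≥r, start 0; Z[7]=4 grow→box=[7,11)
i=8: min(r-i=3, Z[1]=0)=0; Z[8]=0
i=9: min(r-i=2, Z[2]=1)=1; Z[9]=1
i=10: min(r-i=1, Z[3]=0)=0; Z[10]=0
i=11: i≥r, start 0; Z[11]=0
i=12: i≥r, start 0; Z[12]=0
i=13: i≥r, start 0; Z[13]=0
i=14: i≥r, start 0; Z[14]=0
i=15: i≥r, start 0; Z[15]=2 grow→box=[15,17)
i=16: min(r-i=1, Z[1]=0)=0; Z[16]=0
i=17: i≥r, start 0; Z[17]=0
i=18: i≥r, start 0; Z[18]=0
i=19: i≥r, start 0; Z[19]=0
i=20: i≥r, start 0; Z[20]=0
i=21: i≥r, start 0; Z[21]=0
i=22: i≥r, start 0; Z[22]=4 grow→box=[22,26)
i=23: min(r-i=3, Z[1]=0)=0; Z[23]=0
i=24: min(r-i=2, Z[2]=1)=1; Z[24]=1
i=25: min(r-i=1, Z[3]=0)=0; Z[25]=0
i=26: i≥r, start 0; Z[26]=1 grow→box=[26,27)
i=27: i≥r, start 0; Z[27]=0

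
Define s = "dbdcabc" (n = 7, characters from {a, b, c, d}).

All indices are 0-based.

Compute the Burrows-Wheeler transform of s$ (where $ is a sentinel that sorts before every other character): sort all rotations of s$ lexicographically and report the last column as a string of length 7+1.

rank  rotation  last
    0  $dbdcabc  c
    1  abc$dbdc  c
    2  bc$dbdca  a
    3  bdcabc$d  d
    4  c$dbdcab  b
    5  cabc$dbd  d
    6  dbdcabc$  $
    7  dcabc$db  b

ccadbd$b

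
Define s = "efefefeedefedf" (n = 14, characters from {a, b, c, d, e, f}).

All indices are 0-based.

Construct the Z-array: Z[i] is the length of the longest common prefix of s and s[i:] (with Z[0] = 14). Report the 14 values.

[14, 0, 5, 0, 3, 0, 1, 1, 0, 3, 0, 1, 0, 0]

Z[0]=14
i=1: fresh scan; Z[1]=0
i=2: fresh scan; Z[2]=5 extend→box=[2,7)
i=3: min(r-i=4, Z[1]=0)=0; Z[3]=0
i=4: min(r-i=3, Z[2]=5)=3; Z[4]=3
i=5: min(r-i=2, Z[3]=0)=0; Z[5]=0
i=6: min(r-i=1, Z[4]=3)=1; Z[6]=1
i=7: fresh scan; Z[7]=1 extend→box=[7,8)
i=8: fresh scan; Z[8]=0
i=9: fresh scan; Z[9]=3 extend→box=[9,12)
i=10: min(r-i=2, Z[1]=0)=0; Z[10]=0
i=11: min(r-i=1, Z[2]=5)=1; Z[11]=1
i=12: fresh scan; Z[12]=0
i=13: fresh scan; Z[13]=0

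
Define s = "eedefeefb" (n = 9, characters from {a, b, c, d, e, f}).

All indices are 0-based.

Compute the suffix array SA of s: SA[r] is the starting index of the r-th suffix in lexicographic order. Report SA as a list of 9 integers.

rank→(start, suffix):
  0 → (8, 'b')
  1 → (2, 'defeefb')
  2 → (1, 'edefeefb')
  3 → (0, 'eedefeefb')
  4 → (5, 'eefb')
  5 → (6, 'efb')
  6 → (3, 'efeefb')
  7 → (7, 'fb')
  8 → (4, 'feefb')

[8, 2, 1, 0, 5, 6, 3, 7, 4]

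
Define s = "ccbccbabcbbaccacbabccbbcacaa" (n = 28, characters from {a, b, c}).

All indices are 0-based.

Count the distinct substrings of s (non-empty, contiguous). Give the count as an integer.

351

rank→(start, suffix):
  0 → (27, 'a')
  1 → (26, 'aa')
  2 → (6, 'abcbbaccacbabccbbcacaa')
  3 → (17, 'abccbbcacaa')
  4 → (24, 'acaa')
  5 → (14, 'acbabccbbcacaa')
  6 → (11, 'accacbabccbbcacaa')
  7 → (5, 'babcbbaccacbabccbbcacaa')
  8 → (16, 'babccbbcacaa')
  9 → (10, 'baccacbabccbbcacaa')
  10 → (9, 'bbaccacbabccbbcacaa')
  11 → (21, 'bbcacaa')
  12 → (22, 'bcacaa')
  13 → (7, 'bcbbaccacbabccbbcacaa')
  14 → (2, 'bccbabcbbaccacbabccbbcacaa')
  15 → (18, 'bccbbcacaa')
  16 → (25, 'caa')
  17 → (23, 'cacaa')
  18 → (13, 'cacbabccbbcacaa')
  19 → (4, 'cbabcbbaccacbabccbbcacaa')
  20 → (15, 'cbabccbbcacaa')
  21 → (8, 'cbbaccacbabccbbcacaa')
  22 → (20, 'cbbcacaa')
  23 → (1, 'cbccbabcbbaccacbabccbbcacaa')
  24 → (12, 'ccacbabccbbcacaa')
  25 → (3, 'ccbabcbbaccacbabccbbcacaa')
  26 → (19, 'ccbbcacaa')
  27 → (0, 'ccbccbabcbbaccacbabccbbcacaa')

SA = [27, 26, 6, 17, 24, 14, 11, 5, 16, 10, 9, 21, 22, 7, 2, 18, 25, 23, 13, 4, 15, 8, 20, 1, 12, 3, 19, 0]
[i] adj suffixes → lcp
  [1] 27/26 → 1 ('a')
  [2] 26/6 → 1 ('a')
  [3] 6/17 → 3 ('abc')
  [4] 17/24 → 1 ('a')
  [5] 24/14 → 2 ('ac')
  [6] 14/11 → 2 ('ac')
  [7] 11/5 → 0 ('')
  [8] 5/16 → 4 ('babc')
  [9] 16/10 → 2 ('ba')
  [10] 10/9 → 1 ('b')
  [11] 9/21 → 2 ('bb')
  [12] 21/22 → 1 ('b')
  [13] 22/7 → 2 ('bc')
  [14] 7/2 → 2 ('bc')
  [15] 2/18 → 4 ('bccb')
  [16] 18/25 → 0 ('')
  [17] 25/23 → 2 ('ca')
  [18] 23/13 → 3 ('cac')
  [19] 13/4 → 1 ('c')
  [20] 4/15 → 5 ('cbabc')
  [21] 15/8 → 2 ('cb')
  [22] 8/20 → 3 ('cbb')
  [23] 20/1 → 2 ('cb')
  [24] 1/12 → 1 ('c')
  [25] 12/3 → 2 ('cc')
  [26] 3/19 → 3 ('ccb')
  [27] 19/0 → 3 ('ccb')

n(n+1)/2 = 28·29/2 = 406
Σ LCP = 0 + 1 + 1 + 3 + 1 + 2 + 2 + 0 + 4 + 2 + 1 + 2 + 1 + 2 + 2 + 4 + 0 + 2 + 3 + 1 + 5 + 2 + 3 + 2 + 1 + 2 + 3 + 3 = 55
distinct = 406 − 55 = 351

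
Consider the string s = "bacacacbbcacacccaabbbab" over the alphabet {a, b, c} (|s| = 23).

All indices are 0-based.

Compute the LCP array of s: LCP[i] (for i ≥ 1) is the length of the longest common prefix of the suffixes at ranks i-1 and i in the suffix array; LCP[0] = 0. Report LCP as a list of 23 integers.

rank→(start, suffix):
  0 → (16, 'aabbbab')
  1 → (21, 'ab')
  2 → (17, 'abbbab')
  3 → (1, 'acacacbbcacacccaabbbab')
  4 → (3, 'acacbbcacacccaabbbab')
  5 → (10, 'acacccaabbbab')
  6 → (5, 'acbbcacacccaabbbab')
  7 → (12, 'acccaabbbab')
  8 → (22, 'b')
  9 → (20, 'bab')
  10 → (0, 'bacacacbbcacacccaabbbab')
  11 → (19, 'bbab')
  12 → (18, 'bbbab')
  13 → (7, 'bbcacacccaabbbab')
  14 → (8, 'bcacacccaabbbab')
  15 → (15, 'caabbbab')
  16 → (2, 'cacacbbcacacccaabbbab')
  17 → (9, 'cacacccaabbbab')
  18 → (4, 'cacbbcacacccaabbbab')
  19 → (11, 'cacccaabbbab')
  20 → (6, 'cbbcacacccaabbbab')
  21 → (14, 'ccaabbbab')
  22 → (13, 'cccaabbbab')

SA = [16, 21, 17, 1, 3, 10, 5, 12, 22, 20, 0, 19, 18, 7, 8, 15, 2, 9, 4, 11, 6, 14, 13]
[i] adj suffixes → lcp
  [1] 16/21 → 1 ('a')
  [2] 21/17 → 2 ('ab')
  [3] 17/1 → 1 ('a')
  [4] 1/3 → 4 ('acac')
  [5] 3/10 → 4 ('acac')
  [6] 10/5 → 2 ('ac')
  [7] 5/12 → 2 ('ac')
  [8] 12/22 → 0 ('')
  [9] 22/20 → 1 ('b')
  [10] 20/0 → 2 ('ba')
  [11] 0/19 → 1 ('b')
  [12] 19/18 → 2 ('bb')
  [13] 18/7 → 2 ('bb')
  [14] 7/8 → 1 ('b')
  [15] 8/15 → 0 ('')
  [16] 15/2 → 2 ('ca')
  [17] 2/9 → 5 ('cacac')
  [18] 9/4 → 3 ('cac')
  [19] 4/11 → 3 ('cac')
  [20] 11/6 → 1 ('c')
  [21] 6/14 → 1 ('c')
  [22] 14/13 → 2 ('cc')

[0, 1, 2, 1, 4, 4, 2, 2, 0, 1, 2, 1, 2, 2, 1, 0, 2, 5, 3, 3, 1, 1, 2]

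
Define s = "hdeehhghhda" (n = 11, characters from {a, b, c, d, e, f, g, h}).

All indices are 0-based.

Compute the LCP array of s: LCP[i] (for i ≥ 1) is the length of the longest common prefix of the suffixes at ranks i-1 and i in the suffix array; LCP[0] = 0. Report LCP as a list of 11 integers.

[0, 0, 1, 0, 1, 0, 0, 2, 1, 1, 2]

rank | idx | suffix
   0 |  10 | a
   1 |   9 | da
   2 |   1 | deehhghhda
   3 |   2 | eehhghhda
   4 |   3 | ehhghhda
   5 |   6 | ghhda
   6 |   8 | hda
   7 |   0 | hdeehhghhda
   8 |   5 | hghhda
   9 |   7 | hhda
  10 |   4 | hhghhda

SA = [10, 9, 1, 2, 3, 6, 8, 0, 5, 7, 4]
i: (SA[i-1],SA[i]) lcp shared
  1: (10,9) 0 ''
  2: (9,1) 1 'd'
  3: (1,2) 0 ''
  4: (2,3) 1 'e'
  5: (3,6) 0 ''
  6: (6,8) 0 ''
  7: (8,0) 2 'hd'
  8: (0,5) 1 'h'
  9: (5,7) 1 'h'
  10: (7,4) 2 'hh'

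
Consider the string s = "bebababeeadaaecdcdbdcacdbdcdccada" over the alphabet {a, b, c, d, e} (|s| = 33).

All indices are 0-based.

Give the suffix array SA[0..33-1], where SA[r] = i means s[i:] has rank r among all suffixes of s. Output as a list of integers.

[32, 11, 3, 5, 21, 30, 9, 12, 2, 4, 18, 24, 0, 6, 20, 29, 28, 16, 22, 26, 14, 31, 10, 17, 23, 19, 27, 15, 25, 8, 1, 13, 7]

rank→(start, suffix):
  0 → (32, 'a')
  1 → (11, 'aaecdcdbdcacdbdcdccada')
  2 → (3, 'ababeeadaaecdcdbdcacdbdcdccada')
  3 → (5, 'abeeadaaecdcdbdcacdbdcdccada')
  4 → (21, 'acdbdcdccada')
  5 → (30, 'ada')
  6 → (9, 'adaaecdcdbdcacdbdcdccada')
  7 → (12, 'aecdcdbdcacdbdcdccada')
  8 → (2, 'bababeeadaaecdcdbdcacdbdcdccada')
  9 → (4, 'babeeadaaecdcdbdcacdbdcdccada')
  10 → (18, 'bdcacdbdcdccada')
  11 → (24, 'bdcdccada')
  12 → (0, 'bebababeeadaaecdcdbdcacdbdcdccada')
  13 → (6, 'beeadaaecdcdbdcacdbdcdccada')
  14 → (20, 'cacdbdcdccada')
  15 → (29, 'cada')
  16 → (28, 'ccada')
  17 → (16, 'cdbdcacdbdcdccada')
  18 → (22, 'cdbdcdccada')
  19 → (26, 'cdccada')
  20 → (14, 'cdcdbdcacdbdcdccada')
  21 → (31, 'da')
  22 → (10, 'daaecdcdbdcacdbdcdccada')
  23 → (17, 'dbdcacdbdcdccada')
  24 → (23, 'dbdcdccada')
  25 → (19, 'dcacdbdcdccada')
  26 → (27, 'dccada')
  27 → (15, 'dcdbdcacdbdcdccada')
  28 → (25, 'dcdccada')
  29 → (8, 'eadaaecdcdbdcacdbdcdccada')
  30 → (1, 'ebababeeadaaecdcdbdcacdbdcdccada')
  31 → (13, 'ecdcdbdcacdbdcdccada')
  32 → (7, 'eeadaaecdcdbdcacdbdcdccada')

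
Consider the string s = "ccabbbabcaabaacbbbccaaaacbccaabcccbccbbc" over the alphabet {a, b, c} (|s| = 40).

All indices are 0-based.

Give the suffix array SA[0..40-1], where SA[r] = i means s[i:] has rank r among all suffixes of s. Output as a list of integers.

[20, 21, 9, 28, 12, 22, 10, 2, 6, 29, 13, 23, 11, 5, 4, 3, 15, 37, 16, 38, 7, 17, 25, 34, 30, 39, 19, 8, 27, 1, 14, 36, 24, 33, 18, 26, 0, 35, 32, 31]

rank→(start, suffix):
  0 → (20, 'aaaacbccaabcccbccbbc')
  1 → (21, 'aaacbccaabcccbccbbc')
  2 → (9, 'aabaacbbbccaaaacbccaabcccbccbbc')
  3 → (28, 'aabcccbccbbc')
  4 → (12, 'aacbbbccaaaacbccaabcccbccbbc')
  5 → (22, 'aacbccaabcccbccbbc')
  6 → (10, 'abaacbbbccaaaacbccaabcccbccbbc')
  7 → (2, 'abbbabcaabaacbbbccaaaacbccaabcccbccbbc')
  8 → (6, 'abcaabaacbbbccaaaacbccaabcccbccbbc')
  9 → (29, 'abcccbccbbc')
  10 → (13, 'acbbbccaaaacbccaabcccbccbbc')
  11 → (23, 'acbccaabcccbccbbc')
  12 → (11, 'baacbbbccaaaacbccaabcccbccbbc')
  13 → (5, 'babcaabaacbbbccaaaacbccaabcccbccbbc')
  14 → (4, 'bbabcaabaacbbbccaaaacbccaabcccbccbbc')
  15 → (3, 'bbbabcaabaacbbbccaaaacbccaabcccbccbbc')
  16 → (15, 'bbbccaaaacbccaabcccbccbbc')
  17 → (37, 'bbc')
  18 → (16, 'bbccaaaacbccaabcccbccbbc')
  19 → (38, 'bc')
  20 → (7, 'bcaabaacbbbccaaaacbccaabcccbccbbc')
  21 → (17, 'bccaaaacbccaabcccbccbbc')
  22 → (25, 'bccaabcccbccbbc')
  23 → (34, 'bccbbc')
  24 → (30, 'bcccbccbbc')
  25 → (39, 'c')
  26 → (19, 'caaaacbccaabcccbccbbc')
  27 → (8, 'caabaacbbbccaaaacbccaabcccbccbbc')
  28 → (27, 'caabcccbccbbc')
  29 → (1, 'cabbbabcaabaacbbbccaaaacbccaabcccbccbbc')
  30 → (14, 'cbbbccaaaacbccaabcccbccbbc')
  31 → (36, 'cbbc')
  32 → (24, 'cbccaabcccbccbbc')
  33 → (33, 'cbccbbc')
  34 → (18, 'ccaaaacbccaabcccbccbbc')
  35 → (26, 'ccaabcccbccbbc')
  36 → (0, 'ccabbbabcaabaacbbbccaaaacbccaabcccbccbbc')
  37 → (35, 'ccbbc')
  38 → (32, 'ccbccbbc')
  39 → (31, 'cccbccbbc')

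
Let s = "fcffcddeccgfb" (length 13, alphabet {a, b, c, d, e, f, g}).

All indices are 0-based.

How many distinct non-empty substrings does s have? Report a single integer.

rank | idx | suffix
   0 |  12 | b
   1 |   8 | ccgfb
   2 |   4 | cddeccgfb
   3 |   1 | cffcddeccgfb
   4 |   9 | cgfb
   5 |   5 | ddeccgfb
   6 |   6 | deccgfb
   7 |   7 | eccgfb
   8 |  11 | fb
   9 |   3 | fcddeccgfb
  10 |   0 | fcffcddeccgfb
  11 |   2 | ffcddeccgfb
  12 |  10 | gfb

SA = [12, 8, 4, 1, 9, 5, 6, 7, 11, 3, 0, 2, 10]
[i] adj suffixes → lcp
  [1] 12/8 → 0 ('')
  [2] 8/4 → 1 ('c')
  [3] 4/1 → 1 ('c')
  [4] 1/9 → 1 ('c')
  [5] 9/5 → 0 ('')
  [6] 5/6 → 1 ('d')
  [7] 6/7 → 0 ('')
  [8] 7/11 → 0 ('')
  [9] 11/3 → 1 ('f')
  [10] 3/0 → 2 ('fc')
  [11] 0/2 → 1 ('f')
  [12] 2/10 → 0 ('')

n(n+1)/2 = 13·14/2 = 91
Σ LCP = 0 + 0 + 1 + 1 + 1 + 0 + 1 + 0 + 0 + 1 + 2 + 1 + 0 = 8
distinct = 91 − 8 = 83

83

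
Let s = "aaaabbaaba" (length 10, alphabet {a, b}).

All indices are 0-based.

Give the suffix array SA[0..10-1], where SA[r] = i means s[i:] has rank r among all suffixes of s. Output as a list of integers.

sorted suffixes:
  #0 SA[0]=9  'a'
  #1 SA[1]=0  'aaaabbaaba'
  #2 SA[2]=1  'aaabbaaba'
  #3 SA[3]=6  'aaba'
  #4 SA[4]=2  'aabbaaba'
  #5 SA[5]=7  'aba'
  #6 SA[6]=3  'abbaaba'
  #7 SA[7]=8  'ba'
  #8 SA[8]=5  'baaba'
  #9 SA[9]=4  'bbaaba'

[9, 0, 1, 6, 2, 7, 3, 8, 5, 4]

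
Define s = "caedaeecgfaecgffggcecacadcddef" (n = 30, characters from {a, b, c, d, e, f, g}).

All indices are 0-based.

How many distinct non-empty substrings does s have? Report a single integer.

430

rank→(start, suffix):
  0 → (21, 'acadcddef')
  1 → (23, 'adcddef')
  2 → (10, 'aecgffggcecacadcddef')
  3 → (1, 'aedaeecgfaecgffggcecacadcddef')
  4 → (4, 'aeecgfaecgffggcecacadcddef')
  5 → (20, 'cacadcddef')
  6 → (22, 'cadcddef')
  7 → (0, 'caedaeecgfaecgffggcecacadcddef')
  8 → (25, 'cddef')
  9 → (18, 'cecacadcddef')
  10 → (7, 'cgfaecgffggcecacadcddef')
  11 → (12, 'cgffggcecacadcddef')
  12 → (3, 'daeecgfaecgffggcecacadcddef')
  13 → (24, 'dcddef')
  14 → (26, 'ddef')
  15 → (27, 'def')
  16 → (19, 'ecacadcddef')
  17 → (6, 'ecgfaecgffggcecacadcddef')
  18 → (11, 'ecgffggcecacadcddef')
  19 → (2, 'edaeecgfaecgffggcecacadcddef')
  20 → (5, 'eecgfaecgffggcecacadcddef')
  21 → (28, 'ef')
  22 → (29, 'f')
  23 → (9, 'faecgffggcecacadcddef')
  24 → (14, 'ffggcecacadcddef')
  25 → (15, 'fggcecacadcddef')
  26 → (17, 'gcecacadcddef')
  27 → (8, 'gfaecgffggcecacadcddef')
  28 → (13, 'gffggcecacadcddef')
  29 → (16, 'ggcecacadcddef')

SA = [21, 23, 10, 1, 4, 20, 22, 0, 25, 18, 7, 12, 3, 24, 26, 27, 19, 6, 11, 2, 5, 28, 29, 9, 14, 15, 17, 8, 13, 16]
rank  pair      lcp
   1  s[21:],s[23:]  1  'a'
   2  s[23:],s[10:]  1  'a'
   3  s[10:],s[1:]  2  'ae'
   4  s[1:],s[4:]  2  'ae'
   5  s[4:],s[20:]  0  ''
   6  s[20:],s[22:]  2  'ca'
   7  s[22:],s[0:]  2  'ca'
   8  s[0:],s[25:]  1  'c'
   9  s[25:],s[18:]  1  'c'
  10  s[18:],s[7:]  1  'c'
  11  s[7:],s[12:]  3  'cgf'
  12  s[12:],s[3:]  0  ''
  13  s[3:],s[24:]  1  'd'
  14  s[24:],s[26:]  1  'd'
  15  s[26:],s[27:]  1  'd'
  16  s[27:],s[19:]  0  ''
  17  s[19:],s[6:]  2  'ec'
  18  s[6:],s[11:]  4  'ecgf'
  19  s[11:],s[2:]  1  'e'
  20  s[2:],s[5:]  1  'e'
  21  s[5:],s[28:]  1  'e'
  22  s[28:],s[29:]  0  ''
  23  s[29:],s[9:]  1  'f'
  24  s[9:],s[14:]  1  'f'
  25  s[14:],s[15:]  1  'f'
  26  s[15:],s[17:]  0  ''
  27  s[17:],s[8:]  1  'g'
  28  s[8:],s[13:]  2  'gf'
  29  s[13:],s[16:]  1  'g'

n(n+1)/2 = 30·31/2 = 465
Σ LCP = 0 + 1 + 1 + 2 + 2 + 0 + 2 + 2 + 1 + 1 + 1 + 3 + 0 + 1 + 1 + 1 + 0 + 2 + 4 + 1 + 1 + 1 + 0 + 1 + 1 + 1 + 0 + 1 + 2 + 1 = 35
distinct = 465 − 35 = 430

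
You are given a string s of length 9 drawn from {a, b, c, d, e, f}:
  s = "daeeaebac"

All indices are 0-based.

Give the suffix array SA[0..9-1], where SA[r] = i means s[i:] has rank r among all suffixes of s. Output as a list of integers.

sorted suffixes:
  #0 SA[0]=7  'ac'
  #1 SA[1]=4  'aebac'
  #2 SA[2]=1  'aeeaebac'
  #3 SA[3]=6  'bac'
  #4 SA[4]=8  'c'
  #5 SA[5]=0  'daeeaebac'
  #6 SA[6]=3  'eaebac'
  #7 SA[7]=5  'ebac'
  #8 SA[8]=2  'eeaebac'

[7, 4, 1, 6, 8, 0, 3, 5, 2]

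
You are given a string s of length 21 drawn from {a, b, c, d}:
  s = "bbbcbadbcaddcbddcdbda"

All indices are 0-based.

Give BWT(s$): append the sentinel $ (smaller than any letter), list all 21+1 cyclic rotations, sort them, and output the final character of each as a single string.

adbcc$bdbdcbbddbacddab

rank  rotation                last
    0  $bbbcbadbcaddcbddcdbda  a
    1  a$bbbcbadbcaddcbddcdbd  d
    2  adbcaddcbddcdbda$bbbcb  b
    3  addcbddcdbda$bbbcbadbc  c
    4  badbcaddcbddcdbda$bbbc  c
    5  bbbcbadbcaddcbddcdbda$  $
    6  bbcbadbcaddcbddcdbda$b  b
    7  bcaddcbddcdbda$bbbcbad  d
    8  bcbadbcaddcbddcdbda$bb  b
    9  bda$bbbcbadbcaddcbddcd  d
   10  bddcdbda$bbbcbadbcaddc  c
   11  caddcbddcdbda$bbbcbadb  b
   12  cbadbcaddcbddcdbda$bbb  b
   13  cbddcdbda$bbbcbadbcadd  d
   14  cdbda$bbbcbadbcaddcbdd  d
   15  da$bbbcbadbcaddcbddcdb  b
   16  dbcaddcbddcdbda$bbbcba  a
   17  dbda$bbbcbadbcaddcbddc  c
   18  dcbddcdbda$bbbcbadbcad  d
   19  dcdbda$bbbcbadbcaddcbd  d
   20  ddcbddcdbda$bbbcbadbca  a
   21  ddcdbda$bbbcbadbcaddcb  b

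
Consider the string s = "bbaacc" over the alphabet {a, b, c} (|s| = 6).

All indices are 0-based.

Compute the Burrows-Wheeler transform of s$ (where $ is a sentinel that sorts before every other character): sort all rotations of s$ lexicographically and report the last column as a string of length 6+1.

rank  rotation last
    0  $bbaacc  c
    1  aacc$bb  b
    2  acc$bba  a
    3  baacc$b  b
    4  bbaacc$  $
    5  c$bbaac  c
    6  cc$bbaa  a

cbab$ca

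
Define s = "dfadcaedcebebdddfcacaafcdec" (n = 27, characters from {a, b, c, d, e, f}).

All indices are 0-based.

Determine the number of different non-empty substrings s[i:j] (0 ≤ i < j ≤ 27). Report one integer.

rank→(start, suffix):
  0 → (20, 'aafcdec')
  1 → (18, 'acaafcdec')
  2 → (2, 'adcaedcebebdddfcacaafcdec')
  3 → (5, 'aedcebebdddfcacaafcdec')
  4 → (21, 'afcdec')
  5 → (12, 'bdddfcacaafcdec')
  6 → (10, 'bebdddfcacaafcdec')
  7 → (26, 'c')
  8 → (19, 'caafcdec')
  9 → (17, 'cacaafcdec')
  10 → (4, 'caedcebebdddfcacaafcdec')
  11 → (23, 'cdec')
  12 → (8, 'cebebdddfcacaafcdec')
  13 → (3, 'dcaedcebebdddfcacaafcdec')
  14 → (7, 'dcebebdddfcacaafcdec')
  15 → (13, 'dddfcacaafcdec')
  16 → (14, 'ddfcacaafcdec')
  17 → (24, 'dec')
  18 → (0, 'dfadcaedcebebdddfcacaafcdec')
  19 → (15, 'dfcacaafcdec')
  20 → (11, 'ebdddfcacaafcdec')
  21 → (9, 'ebebdddfcacaafcdec')
  22 → (25, 'ec')
  23 → (6, 'edcebebdddfcacaafcdec')
  24 → (1, 'fadcaedcebebdddfcacaafcdec')
  25 → (16, 'fcacaafcdec')
  26 → (22, 'fcdec')

SA = [20, 18, 2, 5, 21, 12, 10, 26, 19, 17, 4, 23, 8, 3, 7, 13, 14, 24, 0, 15, 11, 9, 25, 6, 1, 16, 22]
i: (SA[i-1],SA[i]) lcp shared
  1: (20,18) 1 'a'
  2: (18,2) 1 'a'
  3: (2,5) 1 'a'
  4: (5,21) 1 'a'
  5: (21,12) 0 ''
  6: (12,10) 1 'b'
  7: (10,26) 0 ''
  8: (26,19) 1 'c'
  9: (19,17) 2 'ca'
  10: (17,4) 2 'ca'
  11: (4,23) 1 'c'
  12: (23,8) 1 'c'
  13: (8,3) 0 ''
  14: (3,7) 2 'dc'
  15: (7,13) 1 'd'
  16: (13,14) 2 'dd'
  17: (14,24) 1 'd'
  18: (24,0) 1 'd'
  19: (0,15) 2 'df'
  20: (15,11) 0 ''
  21: (11,9) 2 'eb'
  22: (9,25) 1 'e'
  23: (25,6) 1 'e'
  24: (6,1) 0 ''
  25: (1,16) 1 'f'
  26: (16,22) 2 'fc'

n(n+1)/2 = 27·28/2 = 378
Σ LCP = 0 + 1 + 1 + 1 + 1 + 0 + 1 + 0 + 1 + 2 + 2 + 1 + 1 + 0 + 2 + 1 + 2 + 1 + 1 + 2 + 0 + 2 + 1 + 1 + 0 + 1 + 2 = 28
distinct = 378 − 28 = 350

350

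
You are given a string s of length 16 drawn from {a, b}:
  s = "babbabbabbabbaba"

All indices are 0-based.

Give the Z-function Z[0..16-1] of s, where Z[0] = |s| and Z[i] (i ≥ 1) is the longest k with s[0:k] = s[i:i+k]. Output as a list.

Z[0]=16
i=1: outside box; Z[1]=0
i=2: outside box; Z[2]=1 extend→box=[2,3)
i=3: outside box; Z[3]=12 extend→box=[3,15)
i=4: min(r-i=11, Z[1]=0)=0; Z[4]=0
i=5: min(r-i=10, Z[2]=1)=1; Z[5]=1
i=6: min(r-i=9, Z[3]=12)=9; Z[6]=9
i=7: min(r-i=8, Z[4]=0)=0; Z[7]=0
i=8: min(r-i=7, Z[5]=1)=1; Z[8]=1
i=9: min(r-i=6, Z[6]=9)=6; Z[9]=6
i=10: min(r-i=5, Z[7]=0)=0; Z[10]=0
i=11: min(r-i=4, Z[8]=1)=1; Z[11]=1
i=12: min(r-i=3, Z[9]=6)=3; Z[12]=3
i=13: min(r-i=2, Z[10]=0)=0; Z[13]=0
i=14: min(r-i=1, Z[11]=1)=1; Z[14]=2 extend→box=[14,16)
i=15: min(r-i=1, Z[1]=0)=0; Z[15]=0

[16, 0, 1, 12, 0, 1, 9, 0, 1, 6, 0, 1, 3, 0, 2, 0]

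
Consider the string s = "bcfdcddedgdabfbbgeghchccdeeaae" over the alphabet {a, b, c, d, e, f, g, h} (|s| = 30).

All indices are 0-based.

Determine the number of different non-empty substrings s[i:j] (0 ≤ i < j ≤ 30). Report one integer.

rank | idx | suffix
   0 |  27 | aae
   1 |  11 | abfbbgeghchccdeeaae
   2 |  28 | ae
   3 |  14 | bbgeghchccdeeaae
   4 |   0 | bcfdcddedgdabfbbgeghchccdeeaae
   5 |  12 | bfbbgeghchccdeeaae
   6 |  15 | bgeghchccdeeaae
   7 |  22 | ccdeeaae
   8 |   4 | cddedgdabfbbgeghchccdeeaae
   9 |  23 | cdeeaae
  10 |   1 | cfdcddedgdabfbbgeghchccdeeaae
  11 |  20 | chccdeeaae
  12 |  10 | dabfbbgeghchccdeeaae
  13 |   3 | dcddedgdabfbbgeghchccdeeaae
  14 |   5 | ddedgdabfbbgeghchccdeeaae
  15 |   6 | dedgdabfbbgeghchccdeeaae
  16 |  24 | deeaae
  17 |   8 | dgdabfbbgeghchccdeeaae
  18 |  29 | e
  19 |  26 | eaae
  20 |   7 | edgdabfbbgeghchccdeeaae
  21 |  25 | eeaae
  22 |  17 | eghchccdeeaae
  23 |  13 | fbbgeghchccdeeaae
  24 |   2 | fdcddedgdabfbbgeghchccdeeaae
  25 |   9 | gdabfbbgeghchccdeeaae
  26 |  16 | geghchccdeeaae
  27 |  18 | ghchccdeeaae
  28 |  21 | hccdeeaae
  29 |  19 | hchccdeeaae

SA = [27, 11, 28, 14, 0, 12, 15, 22, 4, 23, 1, 20, 10, 3, 5, 6, 24, 8, 29, 26, 7, 25, 17, 13, 2, 9, 16, 18, 21, 19]
i: (SA[i-1],SA[i]) lcp shared
  1: (27,11) 1 'a'
  2: (11,28) 1 'a'
  3: (28,14) 0 ''
  4: (14,0) 1 'b'
  5: (0,12) 1 'b'
  6: (12,15) 1 'b'
  7: (15,22) 0 ''
  8: (22,4) 1 'c'
  9: (4,23) 2 'cd'
  10: (23,1) 1 'c'
  11: (1,20) 1 'c'
  12: (20,10) 0 ''
  13: (10,3) 1 'd'
  14: (3,5) 1 'd'
  15: (5,6) 1 'd'
  16: (6,24) 2 'de'
  17: (24,8) 1 'd'
  18: (8,29) 0 ''
  19: (29,26) 1 'e'
  20: (26,7) 1 'e'
  21: (7,25) 1 'e'
  22: (25,17) 1 'e'
  23: (17,13) 0 ''
  24: (13,2) 1 'f'
  25: (2,9) 0 ''
  26: (9,16) 1 'g'
  27: (16,18) 1 'g'
  28: (18,21) 0 ''
  29: (21,19) 2 'hc'

n(n+1)/2 = 30·31/2 = 465
Σ LCP = 0 + 1 + 1 + 0 + 1 + 1 + 1 + 0 + 1 + 2 + 1 + 1 + 0 + 1 + 1 + 1 + 2 + 1 + 0 + 1 + 1 + 1 + 1 + 0 + 1 + 0 + 1 + 1 + 0 + 2 = 25
distinct = 465 − 25 = 440

440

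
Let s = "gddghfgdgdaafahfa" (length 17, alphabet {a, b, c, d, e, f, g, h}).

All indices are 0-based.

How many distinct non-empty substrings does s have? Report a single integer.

rank→(start, suffix):
  0 → (16, 'a')
  1 → (10, 'aafahfa')
  2 → (11, 'afahfa')
  3 → (13, 'ahfa')
  4 → (9, 'daafahfa')
  5 → (1, 'ddghfgdgdaafahfa')
  6 → (7, 'dgdaafahfa')
  7 → (2, 'dghfgdgdaafahfa')
  8 → (15, 'fa')
  9 → (12, 'fahfa')
  10 → (5, 'fgdgdaafahfa')
  11 → (8, 'gdaafahfa')
  12 → (0, 'gddghfgdgdaafahfa')
  13 → (6, 'gdgdaafahfa')
  14 → (3, 'ghfgdgdaafahfa')
  15 → (14, 'hfa')
  16 → (4, 'hfgdgdaafahfa')

SA = [16, 10, 11, 13, 9, 1, 7, 2, 15, 12, 5, 8, 0, 6, 3, 14, 4]
[i] adj suffixes → lcp
  [1] 16/10 → 1 ('a')
  [2] 10/11 → 1 ('a')
  [3] 11/13 → 1 ('a')
  [4] 13/9 → 0 ('')
  [5] 9/1 → 1 ('d')
  [6] 1/7 → 1 ('d')
  [7] 7/2 → 2 ('dg')
  [8] 2/15 → 0 ('')
  [9] 15/12 → 2 ('fa')
  [10] 12/5 → 1 ('f')
  [11] 5/8 → 0 ('')
  [12] 8/0 → 2 ('gd')
  [13] 0/6 → 2 ('gd')
  [14] 6/3 → 1 ('g')
  [15] 3/14 → 0 ('')
  [16] 14/4 → 2 ('hf')

n(n+1)/2 = 17·18/2 = 153
Σ LCP = 0 + 1 + 1 + 1 + 0 + 1 + 1 + 2 + 0 + 2 + 1 + 0 + 2 + 2 + 1 + 0 + 2 = 17
distinct = 153 − 17 = 136

136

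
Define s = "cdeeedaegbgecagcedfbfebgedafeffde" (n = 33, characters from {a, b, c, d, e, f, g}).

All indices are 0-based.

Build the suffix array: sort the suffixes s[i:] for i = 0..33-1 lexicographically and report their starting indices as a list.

[6, 26, 13, 19, 9, 22, 12, 0, 15, 5, 25, 31, 1, 17, 32, 21, 11, 4, 24, 16, 3, 2, 28, 7, 18, 30, 20, 27, 29, 8, 14, 10, 23]

sorted suffixes:
  #0 SA[0]=6  'aegbgecagcedfbfebgedafeffde'
  #1 SA[1]=26  'afeffde'
  #2 SA[2]=13  'agcedfbfebgedafeffde'
  #3 SA[3]=19  'bfebgedafeffde'
  #4 SA[4]=9  'bgecagcedfbfebgedafeffde'
  #5 SA[5]=22  'bgedafeffde'
  #6 SA[6]=12  'cagcedfbfebgedafeffde'
  #7 SA[7]=0  'cdeeedaegbgecagcedfbfebgedafeffde'
  #8 SA[8]=15  'cedfbfebgedafeffde'
  #9 SA[9]=5  'daegbgecagcedfbfebgedafeffde'
  #10 SA[10]=25  'dafeffde'
  #11 SA[11]=31  'de'
  #12 SA[12]=1  'deeedaegbgecagcedfbfebgedafeffde'
  #13 SA[13]=17  'dfbfebgedafeffde'
  #14 SA[14]=32  'e'
  #15 SA[15]=21  'ebgedafeffde'
  #16 SA[16]=11  'ecagcedfbfebgedafeffde'
  #17 SA[17]=4  'edaegbgecagcedfbfebgedafeffde'
  #18 SA[18]=24  'edafeffde'
  #19 SA[19]=16  'edfbfebgedafeffde'
  #20 SA[20]=3  'eedaegbgecagcedfbfebgedafeffde'
  #21 SA[21]=2  'eeedaegbgecagcedfbfebgedafeffde'
  #22 SA[22]=28  'effde'
  #23 SA[23]=7  'egbgecagcedfbfebgedafeffde'
  #24 SA[24]=18  'fbfebgedafeffde'
  #25 SA[25]=30  'fde'
  #26 SA[26]=20  'febgedafeffde'
  #27 SA[27]=27  'feffde'
  #28 SA[28]=29  'ffde'
  #29 SA[29]=8  'gbgecagcedfbfebgedafeffde'
  #30 SA[30]=14  'gcedfbfebgedafeffde'
  #31 SA[31]=10  'gecagcedfbfebgedafeffde'
  #32 SA[32]=23  'gedafeffde'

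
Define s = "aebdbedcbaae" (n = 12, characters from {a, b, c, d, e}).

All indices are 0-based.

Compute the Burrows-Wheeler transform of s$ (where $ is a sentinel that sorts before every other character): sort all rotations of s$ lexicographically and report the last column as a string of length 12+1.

eba$ceddbeaab

rank  rotation       last
    0  $aebdbedcbaae  e
    1  aae$aebdbedcb  b
    2  ae$aebdbedcba  a
    3  aebdbedcbaae$  $
    4  baae$aebdbedc  c
    5  bdbedcbaae$ae  e
    6  bedcbaae$aebd  d
    7  cbaae$aebdbed  d
    8  dbedcbaae$aeb  b
    9  dcbaae$aebdbe  e
   10  e$aebdbedcbaa  a
   11  ebdbedcbaae$a  a
   12  edcbaae$aebdb  b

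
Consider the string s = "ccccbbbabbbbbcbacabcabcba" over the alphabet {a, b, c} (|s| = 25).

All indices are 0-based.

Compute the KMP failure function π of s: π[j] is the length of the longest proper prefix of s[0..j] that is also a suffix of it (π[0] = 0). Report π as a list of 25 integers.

π[0] = 0
j=1 s[j]='c': π[1]=1 (border 'c')
j=2 s[j]='c': π[2]=2 (border 'cc')
j=3 s[j]='c': π[3]=3 (border 'ccc')
j=4 s[j]='b': k: 3→2→1→0; π[4]=0 (border '')
j=5 s[j]='b': π[5]=0 (border '')
j=6 s[j]='b': π[6]=0 (border '')
j=7 s[j]='a': π[7]=0 (border '')
j=8 s[j]='b': π[8]=0 (border '')
j=9 s[j]='b': π[9]=0 (border '')
j=10 s[j]='b': π[10]=0 (border '')
j=11 s[j]='b': π[11]=0 (border '')
j=12 s[j]='b': π[12]=0 (border '')
j=13 s[j]='c': π[13]=1 (border 'c')
j=14 s[j]='b': k: 1→0; π[14]=0 (border '')
j=15 s[j]='a': π[15]=0 (border '')
j=16 s[j]='c': π[16]=1 (border 'c')
j=17 s[j]='a': k: 1→0; π[17]=0 (border '')
j=18 s[j]='b': π[18]=0 (border '')
j=19 s[j]='c': π[19]=1 (border 'c')
j=20 s[j]='a': k: 1→0; π[20]=0 (border '')
j=21 s[j]='b': π[21]=0 (border '')
j=22 s[j]='c': π[22]=1 (border 'c')
j=23 s[j]='b': k: 1→0; π[23]=0 (border '')
j=24 s[j]='a': π[24]=0 (border '')

[0, 1, 2, 3, 0, 0, 0, 0, 0, 0, 0, 0, 0, 1, 0, 0, 1, 0, 0, 1, 0, 0, 1, 0, 0]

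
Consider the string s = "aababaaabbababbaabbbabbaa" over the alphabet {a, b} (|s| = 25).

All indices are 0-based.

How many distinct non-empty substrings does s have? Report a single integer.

sorted suffixes:
  #0 SA[0]=24  'a'
  #1 SA[1]=23  'aa'
  #2 SA[2]=5  'aaabbababbaabbbabbaa'
  #3 SA[3]=0  'aababaaabbababbaabbbabbaa'
  #4 SA[4]=6  'aabbababbaabbbabbaa'
  #5 SA[5]=15  'aabbbabbaa'
  #6 SA[6]=3  'abaaabbababbaabbbabbaa'
  #7 SA[7]=1  'ababaaabbababbaabbbabbaa'
  #8 SA[8]=10  'ababbaabbbabbaa'
  #9 SA[9]=20  'abbaa'
  #10 SA[10]=12  'abbaabbbabbaa'
  #11 SA[11]=7  'abbababbaabbbabbaa'
  #12 SA[12]=16  'abbbabbaa'
  #13 SA[13]=22  'baa'
  #14 SA[14]=4  'baaabbababbaabbbabbaa'
  #15 SA[15]=14  'baabbbabbaa'
  #16 SA[16]=2  'babaaabbababbaabbbabbaa'
  #17 SA[17]=9  'bababbaabbbabbaa'
  #18 SA[18]=19  'babbaa'
  #19 SA[19]=11  'babbaabbbabbaa'
  #20 SA[20]=21  'bbaa'
  #21 SA[21]=13  'bbaabbbabbaa'
  #22 SA[22]=8  'bbababbaabbbabbaa'
  #23 SA[23]=18  'bbabbaa'
  #24 SA[24]=17  'bbbabbaa'

SA = [24, 23, 5, 0, 6, 15, 3, 1, 10, 20, 12, 7, 16, 22, 4, 14, 2, 9, 19, 11, 21, 13, 8, 18, 17]
rank  pair      lcp
   1  s[24:],s[23:]  1  'a'
   2  s[23:],s[5:]  2  'aa'
   3  s[5:],s[0:]  2  'aa'
   4  s[0:],s[6:]  3  'aab'
   5  s[6:],s[15:]  4  'aabb'
   6  s[15:],s[3:]  1  'a'
   7  s[3:],s[1:]  3  'aba'
   8  s[1:],s[10:]  4  'abab'
   9  s[10:],s[20:]  2  'ab'
  10  s[20:],s[12:]  5  'abbaa'
  11  s[12:],s[7:]  4  'abba'
  12  s[7:],s[16:]  3  'abb'
  13  s[16:],s[22:]  0  ''
  14  s[22:],s[4:]  3  'baa'
  15  s[4:],s[14:]  3  'baa'
  16  s[14:],s[2:]  2  'ba'
  17  s[2:],s[9:]  4  'baba'
  18  s[9:],s[19:]  3  'bab'
  19  s[19:],s[11:]  6  'babbaa'
  20  s[11:],s[21:]  1  'b'
  21  s[21:],s[13:]  4  'bbaa'
  22  s[13:],s[8:]  3  'bba'
  23  s[8:],s[18:]  4  'bbab'
  24  s[18:],s[17:]  2  'bb'

n(n+1)/2 = 25·26/2 = 325
Σ LCP = 0 + 1 + 2 + 2 + 3 + 4 + 1 + 3 + 4 + 2 + 5 + 4 + 3 + 0 + 3 + 3 + 2 + 4 + 3 + 6 + 1 + 4 + 3 + 4 + 2 = 69
distinct = 325 − 69 = 256

256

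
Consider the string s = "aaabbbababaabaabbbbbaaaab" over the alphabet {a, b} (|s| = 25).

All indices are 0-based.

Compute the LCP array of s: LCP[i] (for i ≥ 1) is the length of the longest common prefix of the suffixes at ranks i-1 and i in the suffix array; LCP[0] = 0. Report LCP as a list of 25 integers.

rank | idx | suffix
   0 |  20 | aaaab
   1 |  21 | aaab
   2 |   0 | aaabbbababaabaabbbbbaaaab
   3 |  22 | aab
   4 |  10 | aabaabbbbbaaaab
   5 |   1 | aabbbababaabaabbbbbaaaab
   6 |  13 | aabbbbbaaaab
   7 |  23 | ab
   8 |   8 | abaabaabbbbbaaaab
   9 |  11 | abaabbbbbaaaab
  10 |   6 | ababaabaabbbbbaaaab
  11 |   2 | abbbababaabaabbbbbaaaab
  12 |  14 | abbbbbaaaab
  13 |  24 | b
  14 |  19 | baaaab
  15 |   9 | baabaabbbbbaaaab
  16 |  12 | baabbbbbaaaab
  17 |   7 | babaabaabbbbbaaaab
  18 |   5 | bababaabaabbbbbaaaab
  19 |  18 | bbaaaab
  20 |   4 | bbababaabaabbbbbaaaab
  21 |  17 | bbbaaaab
  22 |   3 | bbbababaabaabbbbbaaaab
  23 |  16 | bbbbaaaab
  24 |  15 | bbbbbaaaab

SA = [20, 21, 0, 22, 10, 1, 13, 23, 8, 11, 6, 2, 14, 24, 19, 9, 12, 7, 5, 18, 4, 17, 3, 16, 15]
rank  pair      lcp
   1  s[20:],s[21:]  3  'aaa'
   2  s[21:],s[0:]  4  'aaab'
   3  s[0:],s[22:]  2  'aa'
   4  s[22:],s[10:]  3  'aab'
   5  s[10:],s[1:]  3  'aab'
   6  s[1:],s[13:]  5  'aabbb'
   7  s[13:],s[23:]  1  'a'
   8  s[23:],s[8:]  2  'ab'
   9  s[8:],s[11:]  5  'abaab'
  10  s[11:],s[6:]  3  'aba'
  11  s[6:],s[2:]  2  'ab'
  12  s[2:],s[14:]  4  'abbb'
  13  s[14:],s[24:]  0  ''
  14  s[24:],s[19:]  1  'b'
  15  s[19:],s[9:]  3  'baa'
  16  s[9:],s[12:]  4  'baab'
  17  s[12:],s[7:]  2  'ba'
  18  s[7:],s[5:]  4  'baba'
  19  s[5:],s[18:]  1  'b'
  20  s[18:],s[4:]  3  'bba'
  21  s[4:],s[17:]  2  'bb'
  22  s[17:],s[3:]  4  'bbba'
  23  s[3:],s[16:]  3  'bbb'
  24  s[16:],s[15:]  4  'bbbb'

[0, 3, 4, 2, 3, 3, 5, 1, 2, 5, 3, 2, 4, 0, 1, 3, 4, 2, 4, 1, 3, 2, 4, 3, 4]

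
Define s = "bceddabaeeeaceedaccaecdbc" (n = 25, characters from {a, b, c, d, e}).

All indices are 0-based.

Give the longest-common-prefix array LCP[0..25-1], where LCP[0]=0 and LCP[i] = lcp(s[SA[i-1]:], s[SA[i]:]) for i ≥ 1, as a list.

sorted suffixes:
  #0 SA[0]=5  'abaeeeaceedaccaecdbc'
  #1 SA[1]=16  'accaecdbc'
  #2 SA[2]=11  'aceedaccaecdbc'
  #3 SA[3]=19  'aecdbc'
  #4 SA[4]=7  'aeeeaceedaccaecdbc'
  #5 SA[5]=6  'baeeeaceedaccaecdbc'
  #6 SA[6]=23  'bc'
  #7 SA[7]=0  'bceddabaeeeaceedaccaecdbc'
  #8 SA[8]=24  'c'
  #9 SA[9]=18  'caecdbc'
  #10 SA[10]=17  'ccaecdbc'
  #11 SA[11]=21  'cdbc'
  #12 SA[12]=1  'ceddabaeeeaceedaccaecdbc'
  #13 SA[13]=12  'ceedaccaecdbc'
  #14 SA[14]=4  'dabaeeeaceedaccaecdbc'
  #15 SA[15]=15  'daccaecdbc'
  #16 SA[16]=22  'dbc'
  #17 SA[17]=3  'ddabaeeeaceedaccaecdbc'
  #18 SA[18]=10  'eaceedaccaecdbc'
  #19 SA[19]=20  'ecdbc'
  #20 SA[20]=14  'edaccaecdbc'
  #21 SA[21]=2  'eddabaeeeaceedaccaecdbc'
  #22 SA[22]=9  'eeaceedaccaecdbc'
  #23 SA[23]=13  'eedaccaecdbc'
  #24 SA[24]=8  'eeeaceedaccaecdbc'

SA = [5, 16, 11, 19, 7, 6, 23, 0, 24, 18, 17, 21, 1, 12, 4, 15, 22, 3, 10, 20, 14, 2, 9, 13, 8]
i: (SA[i-1],SA[i]) lcp shared
  1: (5,16) 1 'a'
  2: (16,11) 2 'ac'
  3: (11,19) 1 'a'
  4: (19,7) 2 'ae'
  5: (7,6) 0 ''
  6: (6,23) 1 'b'
  7: (23,0) 2 'bc'
  8: (0,24) 0 ''
  9: (24,18) 1 'c'
  10: (18,17) 1 'c'
  11: (17,21) 1 'c'
  12: (21,1) 1 'c'
  13: (1,12) 2 'ce'
  14: (12,4) 0 ''
  15: (4,15) 2 'da'
  16: (15,22) 1 'd'
  17: (22,3) 1 'd'
  18: (3,10) 0 ''
  19: (10,20) 1 'e'
  20: (20,14) 1 'e'
  21: (14,2) 2 'ed'
  22: (2,9) 1 'e'
  23: (9,13) 2 'ee'
  24: (13,8) 2 'ee'

[0, 1, 2, 1, 2, 0, 1, 2, 0, 1, 1, 1, 1, 2, 0, 2, 1, 1, 0, 1, 1, 2, 1, 2, 2]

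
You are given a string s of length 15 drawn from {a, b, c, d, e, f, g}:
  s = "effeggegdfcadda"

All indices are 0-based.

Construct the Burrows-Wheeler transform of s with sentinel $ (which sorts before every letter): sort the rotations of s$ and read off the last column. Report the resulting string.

rank  rotation          last
    0  $effeggegdfcadda  a
    1  a$effeggegdfcadd  d
    2  adda$effeggegdfc  c
    3  cadda$effeggegdf  f
    4  da$effeggegdfcad  d
    5  dda$effeggegdfca  a
    6  dfcadda$effeggeg  g
    7  effeggegdfcadda$  $
    8  egdfcadda$effegg  g
    9  eggegdfcadda$eff  f
   10  fcadda$effeggegd  d
   11  feggegdfcadda$ef  f
   12  ffeggegdfcadda$e  e
   13  gdfcadda$effegge  e
   14  gegdfcadda$effeg  g
   15  ggegdfcadda$effe  e

adcfdag$gfdfeege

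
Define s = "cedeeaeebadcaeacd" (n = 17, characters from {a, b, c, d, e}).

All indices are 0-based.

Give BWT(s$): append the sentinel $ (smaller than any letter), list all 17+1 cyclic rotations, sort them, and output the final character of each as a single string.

debceeda$caeaeecda

rank  rotation            last
    0  $cedeeaeebadcaeacd  d
    1  acd$cedeeaeebadcae  e
    2  adcaeacd$cedeeaeeb  b
    3  aeacd$cedeeaeebadc  c
    4  aeebadcaeacd$cedee  e
    5  badcaeacd$cedeeaee  e
    6  caeacd$cedeeaeebad  d
    7  cd$cedeeaeebadcaea  a
    8  cedeeaeebadcaeacd$  $
    9  d$cedeeaeebadcaeac  c
   10  dcaeacd$cedeeaeeba  a
   11  deeaeebadcaeacd$ce  e
   12  eacd$cedeeaeebadca  a
   13  eaeebadcaeacd$cede  e
   14  ebadcaeacd$cedeeae  e
   15  edeeaeebadcaeacd$c  c
   16  eeaeebadcaeacd$ced  d
   17  eebadcaeacd$cedeea  a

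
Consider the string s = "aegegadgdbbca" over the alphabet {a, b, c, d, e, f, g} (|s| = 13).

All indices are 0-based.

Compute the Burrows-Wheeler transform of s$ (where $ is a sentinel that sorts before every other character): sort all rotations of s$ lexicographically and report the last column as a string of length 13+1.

rank  rotation        last
    0  $aegegadgdbbca  a
    1  a$aegegadgdbbc  c
    2  adgdbbca$aegeg  g
    3  aegegadgdbbca$  $
    4  bbca$aegegadgd  d
    5  bca$aegegadgdb  b
    6  ca$aegegadgdbb  b
    7  dbbca$aegegadg  g
    8  dgdbbca$aegega  a
    9  egadgdbbca$aeg  g
   10  egegadgdbbca$a  a
   11  gadgdbbca$aege  e
   12  gdbbca$aegegad  d
   13  gegadgdbbca$ae  e

acg$dbbgagaede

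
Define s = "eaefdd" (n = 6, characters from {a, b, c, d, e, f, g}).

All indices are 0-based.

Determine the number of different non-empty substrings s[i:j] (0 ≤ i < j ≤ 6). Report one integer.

19

sorted suffixes:
  #0 SA[0]=1  'aefdd'
  #1 SA[1]=5  'd'
  #2 SA[2]=4  'dd'
  #3 SA[3]=0  'eaefdd'
  #4 SA[4]=2  'efdd'
  #5 SA[5]=3  'fdd'

SA = [1, 5, 4, 0, 2, 3]
rank  pair      lcp
   1  s[1:],s[5:]  0  ''
   2  s[5:],s[4:]  1  'd'
   3  s[4:],s[0:]  0  ''
   4  s[0:],s[2:]  1  'e'
   5  s[2:],s[3:]  0  ''

n(n+1)/2 = 6·7/2 = 21
Σ LCP = 0 + 0 + 1 + 0 + 1 + 0 = 2
distinct = 21 − 2 = 19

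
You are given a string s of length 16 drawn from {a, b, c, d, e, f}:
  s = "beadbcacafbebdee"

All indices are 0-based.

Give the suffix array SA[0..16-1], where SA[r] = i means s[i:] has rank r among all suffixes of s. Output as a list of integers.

[6, 2, 8, 4, 12, 0, 10, 5, 7, 3, 13, 15, 1, 11, 14, 9]

sorted suffixes:
  #0 SA[0]=6  'acafbebdee'
  #1 SA[1]=2  'adbcacafbebdee'
  #2 SA[2]=8  'afbebdee'
  #3 SA[3]=4  'bcacafbebdee'
  #4 SA[4]=12  'bdee'
  #5 SA[5]=0  'beadbcacafbebdee'
  #6 SA[6]=10  'bebdee'
  #7 SA[7]=5  'cacafbebdee'
  #8 SA[8]=7  'cafbebdee'
  #9 SA[9]=3  'dbcacafbebdee'
  #10 SA[10]=13  'dee'
  #11 SA[11]=15  'e'
  #12 SA[12]=1  'eadbcacafbebdee'
  #13 SA[13]=11  'ebdee'
  #14 SA[14]=14  'ee'
  #15 SA[15]=9  'fbebdee'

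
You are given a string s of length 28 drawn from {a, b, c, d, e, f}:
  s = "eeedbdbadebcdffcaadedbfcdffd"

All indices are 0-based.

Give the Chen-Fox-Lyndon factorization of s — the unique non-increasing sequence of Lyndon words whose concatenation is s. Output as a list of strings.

["e", "e", "e", "d", "bd", "b", "adebcdffc", "aadedbfcdffd"]

emit factor 1: 'e' (i=0, period=1)
emit factor 2: 'e' (i=1, period=1)
emit factor 3: 'e' (i=2, period=1)
emit factor 4: 'd' (i=3, period=1)
emit factor 5: 'bd' (i=4, period=2)
emit factor 6: 'b' (i=6, period=1)
emit factor 7: 'adebcdffc' (i=7, period=9)
emit factor 8: 'aadedbfcdffd' (i=16, period=12)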